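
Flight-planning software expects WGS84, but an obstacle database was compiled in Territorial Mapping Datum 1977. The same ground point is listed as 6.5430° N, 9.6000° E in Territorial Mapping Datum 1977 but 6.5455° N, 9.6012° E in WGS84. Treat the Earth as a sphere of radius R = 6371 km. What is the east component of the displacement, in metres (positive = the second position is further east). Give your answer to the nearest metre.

ΔE = 133 m

Δφ = 6.5455° − 6.5430° = +0.0025°; Δλ = 9.6012° − 9.6000° = +0.0012°.
1° along a meridian = πR/180 = 111195 m.
ΔN = Δφ × 111195 = 278.0 m; ΔE = Δλ × 111195 × cos(6.5430°) = +0.0012 × 111195 × 0.993487 = 132.6 m.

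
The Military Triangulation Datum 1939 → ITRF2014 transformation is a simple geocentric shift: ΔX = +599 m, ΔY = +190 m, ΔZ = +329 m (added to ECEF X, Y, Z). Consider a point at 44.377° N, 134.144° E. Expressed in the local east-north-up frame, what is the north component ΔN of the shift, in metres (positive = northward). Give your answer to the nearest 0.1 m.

The local north axis is (−sin φ cos λ, −sin φ sin λ, cos φ), giving ΔN = 291.767 − 95.355 + 235.154 = 431.57 m.

ΔN = 431.6 m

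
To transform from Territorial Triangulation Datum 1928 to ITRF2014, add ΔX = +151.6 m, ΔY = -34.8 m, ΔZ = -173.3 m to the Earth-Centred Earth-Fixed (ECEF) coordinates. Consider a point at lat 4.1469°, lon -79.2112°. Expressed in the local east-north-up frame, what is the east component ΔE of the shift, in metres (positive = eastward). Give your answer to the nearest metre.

ΔE = 142 m

The local east axis at (φ, λ) is (−sin λ, cos λ, 0), so ΔE = −sin(-79.2112°)·151.6 + cos(-79.2112°)·(-34.8) = 142.41 m.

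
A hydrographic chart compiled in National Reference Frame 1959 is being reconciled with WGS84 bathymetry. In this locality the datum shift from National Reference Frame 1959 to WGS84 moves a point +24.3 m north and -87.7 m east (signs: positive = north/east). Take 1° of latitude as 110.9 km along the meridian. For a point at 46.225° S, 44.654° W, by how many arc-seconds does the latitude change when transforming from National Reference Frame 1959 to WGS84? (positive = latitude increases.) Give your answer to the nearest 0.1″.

1° of latitude = 110.9 km, so Δφ = 24.3 / 110900 = 0.0002191° = 0.789″.

Δφ = 0.8″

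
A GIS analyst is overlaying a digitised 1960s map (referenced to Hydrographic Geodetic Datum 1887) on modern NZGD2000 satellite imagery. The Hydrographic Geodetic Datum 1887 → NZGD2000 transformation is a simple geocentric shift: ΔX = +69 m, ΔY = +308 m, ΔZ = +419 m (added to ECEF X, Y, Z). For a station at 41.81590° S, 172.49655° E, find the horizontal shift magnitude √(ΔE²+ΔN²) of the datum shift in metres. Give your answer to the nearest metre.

430 m

At φ = -41.81590°, λ = 172.49655°: sin φ = -0.666739, cos φ = 0.745291, sin λ = 0.130586, cos λ = -0.991437.
ΔE = −sin λ·ΔX + cos λ·ΔY = −(0.130586)·(69) + (-0.991437)·(308) = -314.37 m.
ΔN = −sin φ cos λ·ΔX − sin φ sin λ·ΔY + cos φ·ΔZ = −(-0.666739)(-0.991437)(69) − (-0.666739)(0.130586)(308) + (0.745291)(419) = 293.48 m.
Horizontal magnitude = √(ΔE² + ΔN²) = √((-314.37)² + 293.48²) = 430.07 m.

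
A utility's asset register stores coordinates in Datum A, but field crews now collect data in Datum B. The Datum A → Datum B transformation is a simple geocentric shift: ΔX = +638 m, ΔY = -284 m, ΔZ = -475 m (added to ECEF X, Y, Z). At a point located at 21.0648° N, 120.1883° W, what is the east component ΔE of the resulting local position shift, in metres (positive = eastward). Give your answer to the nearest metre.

ΔE = 694 m

The local east axis at (φ, λ) is (−sin λ, cos λ, 0), so ΔE = −sin(-120.1883°)·638 + cos(-120.1883°)·(-284) = 694.28 m.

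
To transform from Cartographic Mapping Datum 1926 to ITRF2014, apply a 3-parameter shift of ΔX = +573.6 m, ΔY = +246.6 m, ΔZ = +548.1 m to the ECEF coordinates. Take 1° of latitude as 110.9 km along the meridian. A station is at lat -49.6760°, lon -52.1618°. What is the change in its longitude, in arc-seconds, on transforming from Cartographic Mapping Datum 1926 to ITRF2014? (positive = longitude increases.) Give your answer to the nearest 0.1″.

sin φ = -0.762397, cos φ = 0.647109, sin λ = -0.789746, cos λ = 0.613434.
East component: ΔE = −sin λ·ΔX + cos λ·ΔY = −(-0.789746)(573.6) + (0.613434)(246.6) = 604.27 m.
1° of latitude spans 110900 m; at latitude φ, 1° of longitude spans that × cos φ = 71764.4 m, so Δλ = 604.27 / 71764.4 × 3600 = 30.313″.

Δλ = 30.3″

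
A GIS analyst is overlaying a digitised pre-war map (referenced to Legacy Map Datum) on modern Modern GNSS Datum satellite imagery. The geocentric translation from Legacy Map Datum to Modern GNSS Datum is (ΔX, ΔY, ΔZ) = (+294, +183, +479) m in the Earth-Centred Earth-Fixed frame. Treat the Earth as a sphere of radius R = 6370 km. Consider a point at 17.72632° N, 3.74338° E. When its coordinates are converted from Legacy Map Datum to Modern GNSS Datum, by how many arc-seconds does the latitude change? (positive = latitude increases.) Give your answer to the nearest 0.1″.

Δφ = 11.8″

sin φ = 0.304471, cos φ = 0.952522, sin λ = 0.065288, cos λ = 0.997866.
North component: ΔN = −sin φ cos λ·ΔX − sin φ sin λ·ΔY + cos φ·ΔZ = −(0.304471)(0.997866)(294) − (0.304471)(0.065288)(183) + (0.952522)(479) = 363.30 m.
1° of latitude spans πR/180 = 111177 m, so Δφ = 363.30 / 111177 × 3600 = 11.764″.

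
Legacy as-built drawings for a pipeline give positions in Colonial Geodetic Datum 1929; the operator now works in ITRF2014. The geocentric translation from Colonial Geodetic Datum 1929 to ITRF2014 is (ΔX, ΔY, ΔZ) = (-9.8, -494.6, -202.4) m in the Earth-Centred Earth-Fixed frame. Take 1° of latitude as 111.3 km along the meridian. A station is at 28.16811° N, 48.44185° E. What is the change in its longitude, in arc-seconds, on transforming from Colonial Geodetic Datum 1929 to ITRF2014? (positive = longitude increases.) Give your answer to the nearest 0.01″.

Δλ = -11.77″

sin φ = 0.472060, cos φ = 0.881566, sin λ = 0.748283, cos λ = 0.663380.
East component: ΔE = −sin λ·ΔX + cos λ·ΔY = −(0.748283)(-9.8) + (0.663380)(-494.6) = -320.77 m.
1° of latitude spans 111300 m; at latitude φ, 1° of longitude spans that × cos φ = 98118.3 m, so Δλ = -320.77 / 98118.3 × 3600 = -11.769″.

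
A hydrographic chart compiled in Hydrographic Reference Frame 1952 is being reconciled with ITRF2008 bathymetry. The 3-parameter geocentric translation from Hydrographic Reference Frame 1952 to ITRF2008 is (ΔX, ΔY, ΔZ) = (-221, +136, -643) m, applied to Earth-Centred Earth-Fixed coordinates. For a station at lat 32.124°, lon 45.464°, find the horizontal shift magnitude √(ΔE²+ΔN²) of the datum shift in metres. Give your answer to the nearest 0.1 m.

The local east axis at (φ, λ) is (−sin λ, cos λ, 0), so ΔE = −sin(45.464°)·(-221) + cos(45.464°)·136 = 252.92 m.
The local north axis is (−sin φ cos λ, −sin φ sin λ, cos φ), giving ΔN = 82.422 − 51.549 − 544.556 = -513.68 m.
Horizontal magnitude = √(ΔE² + ΔN²) = √(252.92² + (-513.68)²) = 572.57 m.

572.6 m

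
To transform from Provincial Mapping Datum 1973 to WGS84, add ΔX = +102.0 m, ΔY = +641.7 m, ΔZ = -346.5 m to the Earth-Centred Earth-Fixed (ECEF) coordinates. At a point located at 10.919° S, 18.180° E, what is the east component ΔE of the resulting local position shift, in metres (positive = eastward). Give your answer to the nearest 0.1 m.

ΔE = 577.8 m

The local east axis at (φ, λ) is (−sin λ, cos λ, 0), so ΔE = −sin(18.180°)·102.0 + cos(18.180°)·641.7 = 577.84 m.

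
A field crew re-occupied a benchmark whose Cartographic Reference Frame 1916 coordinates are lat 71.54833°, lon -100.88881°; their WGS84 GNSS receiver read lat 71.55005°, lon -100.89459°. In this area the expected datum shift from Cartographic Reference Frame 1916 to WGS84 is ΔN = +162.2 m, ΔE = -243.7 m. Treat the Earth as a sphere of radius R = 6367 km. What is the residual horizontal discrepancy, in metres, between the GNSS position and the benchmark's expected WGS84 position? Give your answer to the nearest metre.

Observed coordinate differences: Δφ = +0.00172°, Δλ = -0.00578°.
Converting to metres (1° lat = 111125 m, cos φ = 0.316505): observed ΔN = 191.1 m, observed ΔE = -203.3 m.
Subtracting the expected shift leaves a residual of 191.1 − (162.2) = 28.9 m north and -203.3 − (-243.7) = 40.4 m east.
Residual distance = √(28.9² + 40.4²) = 49.7 m.

50 m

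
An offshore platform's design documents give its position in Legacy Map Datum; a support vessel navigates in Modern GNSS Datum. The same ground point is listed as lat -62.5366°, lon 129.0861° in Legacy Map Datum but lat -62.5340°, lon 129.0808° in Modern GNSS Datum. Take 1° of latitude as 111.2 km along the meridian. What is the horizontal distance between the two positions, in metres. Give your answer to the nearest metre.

Δφ = -62.5340° − -62.5366° = +0.0026°; Δλ = 129.0808° − 129.0861° = -0.0053°.
ΔN = Δφ × 111200 = 289.1 m; ΔE = Δλ × 111200 × cos(-62.5366°) = -0.0053 × 111200 × 0.461182 = -271.8 m.
Distance = √(ΔE² + ΔN²) = √((-271.8)² + 289.1²) = 396.8 m.

397 m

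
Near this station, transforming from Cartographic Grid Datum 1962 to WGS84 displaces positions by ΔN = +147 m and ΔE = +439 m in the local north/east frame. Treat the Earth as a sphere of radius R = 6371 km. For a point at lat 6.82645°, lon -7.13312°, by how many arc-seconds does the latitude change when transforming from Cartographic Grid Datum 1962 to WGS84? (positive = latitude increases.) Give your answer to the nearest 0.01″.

On a sphere of radius R, 1 rad of latitude = R, so Δφ = ΔN / R = 147.0 / 6371000 = 2.3073e-05 rad = 4.759″.

Δφ = 4.76″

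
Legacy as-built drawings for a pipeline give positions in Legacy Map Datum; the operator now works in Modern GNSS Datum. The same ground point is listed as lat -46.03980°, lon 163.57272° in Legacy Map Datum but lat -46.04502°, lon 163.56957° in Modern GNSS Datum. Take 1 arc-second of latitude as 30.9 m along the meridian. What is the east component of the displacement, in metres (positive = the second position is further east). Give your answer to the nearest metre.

ΔE = -243 m

Δφ = -46.04502° − -46.03980° = -0.00522°; Δλ = 163.56957° − 163.57272° = -0.00315°.
1° of latitude = 3600 × 30.90 = 111240 m.
ΔN = Δφ × 111240 = -580.7 m; ΔE = Δλ × 111240 × cos(-46.03980°) = -0.00315 × 111240 × 0.694159 = -243.2 m.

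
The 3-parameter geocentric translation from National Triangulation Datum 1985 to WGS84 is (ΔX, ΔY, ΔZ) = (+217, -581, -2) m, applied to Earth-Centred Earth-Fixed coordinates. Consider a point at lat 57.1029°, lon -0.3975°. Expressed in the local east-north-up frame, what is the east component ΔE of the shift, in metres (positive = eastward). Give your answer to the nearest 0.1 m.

At φ = 57.1029°, λ = -0.3975°: sin φ = 0.839647, cos φ = 0.543132, sin λ = -0.006938, cos λ = 0.999976.
ΔE = −sin λ·ΔX + cos λ·ΔY = −(-0.006938)·(217) + (0.999976)·(-581) = -579.48 m.

ΔE = -579.5 m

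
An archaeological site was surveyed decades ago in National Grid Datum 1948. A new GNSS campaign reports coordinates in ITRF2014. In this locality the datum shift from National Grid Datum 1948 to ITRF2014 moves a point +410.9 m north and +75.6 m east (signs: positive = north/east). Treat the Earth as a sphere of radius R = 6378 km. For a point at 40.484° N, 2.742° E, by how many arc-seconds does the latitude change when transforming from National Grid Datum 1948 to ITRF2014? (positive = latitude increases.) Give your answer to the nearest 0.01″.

Δφ = 13.29″

On a sphere of radius R, 1 rad of latitude = R, so Δφ = ΔN / R = 410.9 / 6378000 = 6.4425e-05 rad = 13.289″.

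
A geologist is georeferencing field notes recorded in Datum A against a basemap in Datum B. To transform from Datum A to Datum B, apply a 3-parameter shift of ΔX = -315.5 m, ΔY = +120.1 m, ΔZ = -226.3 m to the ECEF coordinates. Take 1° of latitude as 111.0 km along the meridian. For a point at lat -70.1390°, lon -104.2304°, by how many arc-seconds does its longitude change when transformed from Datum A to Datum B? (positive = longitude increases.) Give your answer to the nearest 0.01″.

sin φ = -0.940520, cos φ = 0.339739, sin λ = -0.969315, cos λ = -0.245822.
East component: ΔE = −sin λ·ΔX + cos λ·ΔY = −(-0.969315)(-315.5) + (-0.245822)(120.1) = -335.34 m.
1° of latitude spans 111000 m; at latitude φ, 1° of longitude spans that × cos φ = 37711.1 m, so Δλ = -335.34 / 37711.1 × 3600 = -32.013″.

Δλ = -32.01″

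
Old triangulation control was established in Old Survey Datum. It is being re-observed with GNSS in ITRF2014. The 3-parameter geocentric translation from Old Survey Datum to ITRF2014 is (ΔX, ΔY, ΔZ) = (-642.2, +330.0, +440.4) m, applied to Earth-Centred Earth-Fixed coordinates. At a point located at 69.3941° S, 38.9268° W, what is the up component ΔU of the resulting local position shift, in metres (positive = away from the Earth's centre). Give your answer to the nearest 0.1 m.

The local up (radial) axis is (cos φ cos λ, cos φ sin λ, sin φ), giving ΔU = -175.828 − 72.974 − 412.225 = -661.03 m.

ΔU = -661.0 m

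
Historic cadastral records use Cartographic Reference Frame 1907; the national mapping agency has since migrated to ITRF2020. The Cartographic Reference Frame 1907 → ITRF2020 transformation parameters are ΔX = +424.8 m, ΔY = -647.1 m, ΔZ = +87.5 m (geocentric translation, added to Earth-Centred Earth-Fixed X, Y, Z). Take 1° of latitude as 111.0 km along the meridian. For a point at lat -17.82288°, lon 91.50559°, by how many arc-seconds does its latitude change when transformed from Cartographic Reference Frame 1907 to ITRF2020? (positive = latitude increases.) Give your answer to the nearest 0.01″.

Δφ = -3.83″

sin φ = -0.306075, cos φ = 0.952007, sin λ = 0.999655, cos λ = -0.026274.
North component: ΔN = −sin φ cos λ·ΔX − sin φ sin λ·ΔY + cos φ·ΔZ = −(-0.306075)(-0.026274)(424.8) − (-0.306075)(0.999655)(-647.1) + (0.952007)(87.5) = -118.11 m.
1° of latitude spans 111000 m, so Δφ = -118.11 / 111000 × 3600 = -3.831″.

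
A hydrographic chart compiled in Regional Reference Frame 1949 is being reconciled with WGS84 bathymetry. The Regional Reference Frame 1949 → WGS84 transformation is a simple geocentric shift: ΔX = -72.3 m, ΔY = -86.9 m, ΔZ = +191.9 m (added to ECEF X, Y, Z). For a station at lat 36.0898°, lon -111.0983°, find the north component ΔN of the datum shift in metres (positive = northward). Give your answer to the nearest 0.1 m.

ΔN = 92.0 m

At φ = 36.0898°, λ = -111.0983°: sin φ = 0.589053, cos φ = 0.808095, sin λ = -0.932964, cos λ = -0.359969.
ΔN = −sin φ cos λ·ΔX − sin φ sin λ·ΔY + cos φ·ΔZ = −(0.589053)(-0.359969)(-72.3) − (0.589053)(-0.932964)(-86.9) + (0.808095)(191.9) = 91.99 m.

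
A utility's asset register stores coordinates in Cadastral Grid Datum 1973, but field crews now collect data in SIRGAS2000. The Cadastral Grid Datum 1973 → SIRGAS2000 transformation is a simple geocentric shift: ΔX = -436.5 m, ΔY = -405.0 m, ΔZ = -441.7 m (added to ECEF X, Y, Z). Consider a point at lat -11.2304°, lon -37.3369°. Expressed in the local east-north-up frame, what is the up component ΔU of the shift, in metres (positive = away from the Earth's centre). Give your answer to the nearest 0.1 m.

The local up (radial) axis is (cos φ cos λ, cos φ sin λ, sin φ), giving ΔU = -340.408 + 240.929 + 86.023 = -13.46 m.

ΔU = -13.5 m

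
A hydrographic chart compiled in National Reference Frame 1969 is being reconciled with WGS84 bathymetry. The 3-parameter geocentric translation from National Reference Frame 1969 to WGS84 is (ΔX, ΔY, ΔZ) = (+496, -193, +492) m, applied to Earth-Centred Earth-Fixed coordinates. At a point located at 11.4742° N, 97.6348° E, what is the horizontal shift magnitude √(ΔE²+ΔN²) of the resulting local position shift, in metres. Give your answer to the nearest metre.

At φ = 11.4742°, λ = 97.6348°: sin φ = 0.198927, cos φ = 0.980014, sin λ = 0.991135, cos λ = -0.132858.
ΔE = −sin λ·ΔX + cos λ·ΔY = −(0.991135)·(496) + (-0.132858)·(-193) = -465.96 m.
ΔN = −sin φ cos λ·ΔX − sin φ sin λ·ΔY + cos φ·ΔZ = −(0.198927)(-0.132858)(496) − (0.198927)(0.991135)(-193) + (0.980014)(492) = 533.33 m.
Horizontal magnitude = √(ΔE² + ΔN²) = √((-465.96)² + 533.33²) = 708.21 m.

708 m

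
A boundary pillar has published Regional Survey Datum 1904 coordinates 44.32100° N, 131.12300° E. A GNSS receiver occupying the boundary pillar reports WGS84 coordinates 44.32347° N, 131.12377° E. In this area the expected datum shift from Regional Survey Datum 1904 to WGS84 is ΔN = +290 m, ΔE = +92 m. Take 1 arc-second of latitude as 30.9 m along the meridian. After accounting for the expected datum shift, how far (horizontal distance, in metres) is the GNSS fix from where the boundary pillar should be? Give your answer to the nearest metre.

Observed coordinate differences: Δφ = +0.00247°, Δλ = +0.00077°.
Converting to metres (1° lat = 111240 m, cos φ = 0.715437): observed ΔN = 274.8 m, observed ΔE = 61.3 m.
Subtracting the expected shift leaves a residual of 274.8 − (290) = -15.2 m north and 61.3 − (92) = -30.7 m east.
Residual distance = √((-15.2)² + (-30.7)²) = 34.3 m.

34 m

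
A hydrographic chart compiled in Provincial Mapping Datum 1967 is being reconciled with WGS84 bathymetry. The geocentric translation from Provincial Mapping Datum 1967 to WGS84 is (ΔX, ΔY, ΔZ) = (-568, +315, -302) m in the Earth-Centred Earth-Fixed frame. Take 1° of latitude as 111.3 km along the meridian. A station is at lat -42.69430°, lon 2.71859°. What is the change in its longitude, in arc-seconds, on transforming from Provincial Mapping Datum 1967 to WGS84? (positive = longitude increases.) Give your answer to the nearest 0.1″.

Δλ = 15.0″

sin φ = -0.678087, cos φ = 0.734982, sin λ = 0.047431, cos λ = 0.998875.
East component: ΔE = −sin λ·ΔX + cos λ·ΔY = −(0.047431)(-568) + (0.998875)(315) = 341.59 m.
1° of latitude spans 111300 m; at latitude φ, 1° of longitude spans that × cos φ = 81803.5 m, so Δλ = 341.59 / 81803.5 × 3600 = 15.032″.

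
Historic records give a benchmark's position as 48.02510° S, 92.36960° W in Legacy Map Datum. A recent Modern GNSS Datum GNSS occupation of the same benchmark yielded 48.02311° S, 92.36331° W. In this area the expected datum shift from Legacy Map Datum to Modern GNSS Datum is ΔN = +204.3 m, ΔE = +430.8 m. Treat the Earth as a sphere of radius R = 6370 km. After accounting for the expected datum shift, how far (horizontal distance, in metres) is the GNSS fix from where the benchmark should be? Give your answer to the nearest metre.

41 m

Observed coordinate differences: Δφ = +0.00199°, Δλ = +0.00629°.
Converting to metres (1° lat = 111177 m, cos φ = 0.668805): observed ΔN = 221.2 m, observed ΔE = 467.7 m.
Subtracting the expected shift leaves a residual of 221.2 − (204.3) = 16.9 m north and 467.7 − (430.8) = 36.9 m east.
Residual distance = √(16.9² + 36.9²) = 40.6 m.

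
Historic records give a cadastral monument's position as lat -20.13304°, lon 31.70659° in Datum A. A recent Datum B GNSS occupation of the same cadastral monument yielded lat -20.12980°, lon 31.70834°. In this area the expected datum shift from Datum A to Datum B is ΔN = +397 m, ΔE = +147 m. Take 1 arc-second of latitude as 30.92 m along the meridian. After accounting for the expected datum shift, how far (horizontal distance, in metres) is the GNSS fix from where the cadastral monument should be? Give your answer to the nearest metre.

51 m

Observed coordinate differences: Δφ = +0.00324°, Δλ = +0.00175°.
Converting to metres (1° lat = 111312 m, cos φ = 0.938896): observed ΔN = 360.7 m, observed ΔE = 182.9 m.
Subtracting the expected shift leaves a residual of 360.7 − (397) = -36.3 m north and 182.9 − (147) = 35.9 m east.
Residual distance = √((-36.3)² + 35.9²) = 51.1 m.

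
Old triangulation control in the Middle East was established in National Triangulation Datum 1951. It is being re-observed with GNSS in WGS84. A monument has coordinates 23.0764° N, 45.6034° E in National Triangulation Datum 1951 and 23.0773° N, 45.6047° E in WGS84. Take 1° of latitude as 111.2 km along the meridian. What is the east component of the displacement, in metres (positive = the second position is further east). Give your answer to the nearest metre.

ΔE = 133 m

Δφ = 23.0773° − 23.0764° = +0.0009°; Δλ = 45.6047° − 45.6034° = +0.0013°.
ΔN = Δφ × 111200 = 100.1 m; ΔE = Δλ × 111200 × cos(23.0764°) = +0.0013 × 111200 × 0.919983 = 133.0 m.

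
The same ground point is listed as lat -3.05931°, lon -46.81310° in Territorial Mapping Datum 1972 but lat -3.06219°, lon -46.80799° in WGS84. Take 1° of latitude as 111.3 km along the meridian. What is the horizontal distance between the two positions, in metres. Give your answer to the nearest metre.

652 m

Δφ = -3.06219° − -3.05931° = -0.00288°; Δλ = -46.80799° − -46.81310° = +0.00511°.
ΔN = Δφ × 111300 = -320.5 m; ΔE = Δλ × 111300 × cos(-3.05931°) = +0.00511 × 111300 × 0.998575 = 567.9 m.
Distance = √(ΔE² + ΔN²) = √(567.9² + (-320.5)²) = 652.1 m.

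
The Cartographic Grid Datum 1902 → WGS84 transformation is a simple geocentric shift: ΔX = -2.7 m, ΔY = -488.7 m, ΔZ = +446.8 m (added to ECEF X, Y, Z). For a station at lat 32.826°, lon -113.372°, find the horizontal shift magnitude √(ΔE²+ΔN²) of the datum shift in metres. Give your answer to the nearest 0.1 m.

232.3 m

At φ = 32.826°, λ = -113.372°: sin φ = 0.542090, cos φ = 0.840321, sin λ = -0.917949, cos λ = -0.396699.
ΔE = −sin λ·ΔX + cos λ·ΔY = −(-0.917949)·(-2.7) + (-0.396699)·(-488.7) = 191.39 m.
ΔN = −sin φ cos λ·ΔX − sin φ sin λ·ΔY + cos φ·ΔZ = −(0.542090)(-0.396699)(-2.7) − (0.542090)(-0.917949)(-488.7) + (0.840321)(446.8) = 131.69 m.
Horizontal magnitude = √(ΔE² + ΔN²) = √(191.39² + 131.69²) = 232.32 m.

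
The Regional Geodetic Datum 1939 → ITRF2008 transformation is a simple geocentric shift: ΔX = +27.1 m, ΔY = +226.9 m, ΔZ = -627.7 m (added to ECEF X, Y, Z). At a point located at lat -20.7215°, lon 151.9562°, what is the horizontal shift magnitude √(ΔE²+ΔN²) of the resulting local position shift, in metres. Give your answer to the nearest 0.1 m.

597.1 m

At φ = -20.7215°, λ = 151.9562°: sin φ = -0.353826, cos φ = 0.935311, sin λ = 0.470146, cos λ = -0.882588.
ΔE = −sin λ·ΔX + cos λ·ΔY = −(0.470146)·(27.1) + (-0.882588)·(226.9) = -213.00 m.
ΔN = −sin φ cos λ·ΔX − sin φ sin λ·ΔY + cos φ·ΔZ = −(-0.353826)(-0.882588)(27.1) − (-0.353826)(0.470146)(226.9) + (0.935311)(-627.7) = -557.81 m.
Horizontal magnitude = √(ΔE² + ΔN²) = √((-213.00)² + (-557.81)²) = 597.10 m.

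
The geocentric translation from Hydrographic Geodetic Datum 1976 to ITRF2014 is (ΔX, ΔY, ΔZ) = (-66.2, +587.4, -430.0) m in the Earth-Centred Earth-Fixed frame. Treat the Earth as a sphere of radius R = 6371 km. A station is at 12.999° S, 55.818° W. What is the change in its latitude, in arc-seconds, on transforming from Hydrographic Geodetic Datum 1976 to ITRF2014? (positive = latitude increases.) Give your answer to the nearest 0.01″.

sin φ = -0.224934, cos φ = 0.974374, sin λ = -0.827257, cos λ = 0.561824.
North component: ΔN = −sin φ cos λ·ΔX − sin φ sin λ·ΔY + cos φ·ΔZ = −(-0.224934)(0.561824)(-66.2) − (-0.224934)(-0.827257)(587.4) + (0.974374)(-430.0) = -536.65 m.
1° of latitude spans πR/180 = 111195 m, so Δφ = -536.65 / 111195 × 3600 = -17.374″.

Δφ = -17.37″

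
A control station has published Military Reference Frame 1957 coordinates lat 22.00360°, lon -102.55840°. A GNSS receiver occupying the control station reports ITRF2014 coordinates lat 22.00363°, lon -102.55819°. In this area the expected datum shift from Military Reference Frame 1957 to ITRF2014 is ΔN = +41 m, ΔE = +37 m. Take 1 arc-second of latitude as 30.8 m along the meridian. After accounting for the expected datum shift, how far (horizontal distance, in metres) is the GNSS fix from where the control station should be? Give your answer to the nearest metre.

Observed coordinate differences: Δφ = +0.00003°, Δλ = +0.00021°.
Converting to metres (1° lat = 110880 m, cos φ = 0.927160): observed ΔN = 3.3 m, observed ΔE = 21.6 m.
Subtracting the expected shift leaves a residual of 3.3 − (41) = -37.7 m north and 21.6 − (37) = -15.4 m east.
Residual distance = √((-37.7)² + (-15.4)²) = 40.7 m.

41 m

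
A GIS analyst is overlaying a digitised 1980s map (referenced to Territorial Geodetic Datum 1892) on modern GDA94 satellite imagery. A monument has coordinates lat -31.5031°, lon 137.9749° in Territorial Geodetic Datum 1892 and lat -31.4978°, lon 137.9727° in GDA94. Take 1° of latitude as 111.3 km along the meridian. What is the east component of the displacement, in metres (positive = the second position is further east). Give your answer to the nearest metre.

ΔE = -209 m

Δφ = -31.4978° − -31.5031° = +0.0053°; Δλ = 137.9727° − 137.9749° = -0.0022°.
ΔN = Δφ × 111300 = 589.9 m; ΔE = Δλ × 111300 × cos(-31.5031°) = -0.0022 × 111300 × 0.852612 = -208.8 m.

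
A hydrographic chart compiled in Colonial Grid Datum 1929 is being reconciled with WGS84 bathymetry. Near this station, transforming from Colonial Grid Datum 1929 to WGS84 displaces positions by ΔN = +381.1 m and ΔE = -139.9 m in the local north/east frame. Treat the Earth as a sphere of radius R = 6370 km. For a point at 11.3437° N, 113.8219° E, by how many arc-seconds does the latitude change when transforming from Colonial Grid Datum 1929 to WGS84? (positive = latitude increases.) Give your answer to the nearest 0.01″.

On a sphere of radius R, 1 rad of latitude = R, so Δφ = ΔN / R = 381.1 / 6370000 = 5.9827e-05 rad = 12.340″.

Δφ = 12.34″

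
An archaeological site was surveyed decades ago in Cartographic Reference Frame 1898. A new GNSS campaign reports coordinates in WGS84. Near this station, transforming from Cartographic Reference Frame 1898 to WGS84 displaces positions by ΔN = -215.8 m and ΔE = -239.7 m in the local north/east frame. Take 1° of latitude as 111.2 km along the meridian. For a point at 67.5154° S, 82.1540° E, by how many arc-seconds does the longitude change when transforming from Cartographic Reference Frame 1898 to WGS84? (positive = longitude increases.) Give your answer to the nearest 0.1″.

At latitude -67.5154°, cos φ = 0.382435.
1° of longitude at this latitude = 111.2 × cos φ = 42.53 km, so Δλ = -239.7 / 42526.8 = -0.0056364° = -20.291″.

Δλ = -20.3″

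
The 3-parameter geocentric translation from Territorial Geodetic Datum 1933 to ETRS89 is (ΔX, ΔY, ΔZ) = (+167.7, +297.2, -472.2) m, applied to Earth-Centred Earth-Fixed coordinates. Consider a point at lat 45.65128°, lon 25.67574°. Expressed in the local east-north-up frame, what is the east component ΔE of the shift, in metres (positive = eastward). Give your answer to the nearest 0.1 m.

The local east axis at (φ, λ) is (−sin λ, cos λ, 0), so ΔE = −sin(25.67574°)·167.7 + cos(25.67574°)·297.2 = 195.19 m.

ΔE = 195.2 m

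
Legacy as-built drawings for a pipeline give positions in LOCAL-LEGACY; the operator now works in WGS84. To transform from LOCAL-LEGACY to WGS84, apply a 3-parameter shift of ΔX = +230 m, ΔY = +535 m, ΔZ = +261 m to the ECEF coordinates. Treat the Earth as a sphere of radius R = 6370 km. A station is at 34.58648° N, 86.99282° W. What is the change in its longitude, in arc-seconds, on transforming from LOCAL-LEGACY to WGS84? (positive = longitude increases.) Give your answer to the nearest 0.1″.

sin φ = 0.567649, cos φ = 0.823270, sin λ = -0.998623, cos λ = 0.052461.
East component: ΔE = −sin λ·ΔX + cos λ·ΔY = −(-0.998623)(230) + (0.052461)(535) = 257.75 m.
1° of latitude spans πR/180 = 111177 m; at latitude φ, 1° of longitude spans that × cos φ = 91529.1 m, so Δλ = 257.75 / 91529.1 × 3600 = 10.138″.

Δλ = 10.1″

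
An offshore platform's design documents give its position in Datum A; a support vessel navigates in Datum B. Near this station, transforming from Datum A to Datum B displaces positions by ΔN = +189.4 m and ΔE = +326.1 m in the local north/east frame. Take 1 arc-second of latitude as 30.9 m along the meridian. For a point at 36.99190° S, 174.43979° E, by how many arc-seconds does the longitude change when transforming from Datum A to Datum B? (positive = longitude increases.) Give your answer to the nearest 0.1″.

Δλ = 13.2″

At latitude -36.99190°, cos φ = 0.798721.
1″ of longitude at this latitude = 30.90 × cos φ = 24.6805 m, so Δλ = 326.1 / 24.6805 = 13.213″.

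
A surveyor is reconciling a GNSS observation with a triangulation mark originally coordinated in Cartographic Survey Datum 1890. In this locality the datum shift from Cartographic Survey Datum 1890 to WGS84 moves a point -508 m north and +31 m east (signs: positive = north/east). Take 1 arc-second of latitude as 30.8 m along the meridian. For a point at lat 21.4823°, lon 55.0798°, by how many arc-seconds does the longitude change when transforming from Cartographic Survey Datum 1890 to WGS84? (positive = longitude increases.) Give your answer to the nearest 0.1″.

Δλ = 1.1″

At latitude 21.4823°, cos φ = 0.930531.
1″ of longitude at this latitude = 30.80 × cos φ = 28.6603 m, so Δλ = 31.0 / 28.6603 = 1.082″.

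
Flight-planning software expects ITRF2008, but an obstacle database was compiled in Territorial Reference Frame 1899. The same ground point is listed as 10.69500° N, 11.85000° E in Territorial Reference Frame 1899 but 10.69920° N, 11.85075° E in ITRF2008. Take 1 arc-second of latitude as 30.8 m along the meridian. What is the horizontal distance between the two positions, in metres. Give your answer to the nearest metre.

473 m

Δφ = 10.69920° − 10.69500° = +0.00420°; Δλ = 11.85075° − 11.85000° = +0.00075°.
1° of latitude = 3600 × 30.80 = 110880 m.
ΔN = Δφ × 110880 = 465.7 m; ΔE = Δλ × 110880 × cos(10.69500°) = +0.00075 × 110880 × 0.982629 = 81.7 m.
Distance = √(ΔE² + ΔN²) = √(81.7² + 465.7²) = 472.8 m.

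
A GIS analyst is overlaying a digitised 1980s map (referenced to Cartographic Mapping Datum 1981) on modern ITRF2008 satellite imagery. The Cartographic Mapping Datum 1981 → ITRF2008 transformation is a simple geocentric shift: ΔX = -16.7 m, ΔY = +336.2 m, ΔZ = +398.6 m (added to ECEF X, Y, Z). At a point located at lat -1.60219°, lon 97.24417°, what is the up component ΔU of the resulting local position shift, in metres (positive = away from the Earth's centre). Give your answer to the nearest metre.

ΔU = 324 m

The local up (radial) axis is (cos φ cos λ, cos φ sin λ, sin φ), giving ΔU = 2.105 + 333.386 − 11.145 = 324.35 m.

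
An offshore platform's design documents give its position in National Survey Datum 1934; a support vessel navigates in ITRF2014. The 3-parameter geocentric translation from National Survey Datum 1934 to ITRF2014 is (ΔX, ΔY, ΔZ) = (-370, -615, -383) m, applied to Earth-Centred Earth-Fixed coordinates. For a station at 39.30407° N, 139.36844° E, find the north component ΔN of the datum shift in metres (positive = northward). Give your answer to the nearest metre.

ΔN = -221 m

At φ = 39.30407°, λ = 139.36844°: sin φ = 0.633436, cos φ = 0.773795, sin λ = 0.651192, cos λ = -0.758913.
ΔN = −sin φ cos λ·ΔX − sin φ sin λ·ΔY + cos φ·ΔZ = −(0.633436)(-0.758913)(-370) − (0.633436)(0.651192)(-615) + (0.773795)(-383) = -220.55 m.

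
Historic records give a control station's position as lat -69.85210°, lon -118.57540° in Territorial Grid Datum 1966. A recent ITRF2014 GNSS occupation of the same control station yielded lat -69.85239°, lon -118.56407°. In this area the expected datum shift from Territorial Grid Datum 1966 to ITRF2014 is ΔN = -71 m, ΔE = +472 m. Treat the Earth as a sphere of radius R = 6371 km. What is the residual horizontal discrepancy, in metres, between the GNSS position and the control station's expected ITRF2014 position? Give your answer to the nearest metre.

54 m

Observed coordinate differences: Δφ = -0.00029°, Δλ = +0.01133°.
Converting to metres (1° lat = 111195 m, cos φ = 0.344445): observed ΔN = -32.2 m, observed ΔE = 433.9 m.
Subtracting the expected shift leaves a residual of -32.2 − (-71) = 38.8 m north and 433.9 − (472) = -38.1 m east.
Residual distance = √(38.8² + (-38.1)²) = 54.3 m.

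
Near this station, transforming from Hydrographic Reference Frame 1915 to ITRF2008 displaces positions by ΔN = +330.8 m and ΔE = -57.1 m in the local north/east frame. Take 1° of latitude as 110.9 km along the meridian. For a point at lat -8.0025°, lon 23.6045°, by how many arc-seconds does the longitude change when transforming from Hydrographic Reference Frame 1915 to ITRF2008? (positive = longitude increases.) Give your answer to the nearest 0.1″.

At latitude -8.0025°, cos φ = 0.990262.
1° of longitude at this latitude = 110.9 × cos φ = 109.82 km, so Δλ = -57.1 / 109820.1 = -0.0005199° = -1.872″.

Δλ = -1.9″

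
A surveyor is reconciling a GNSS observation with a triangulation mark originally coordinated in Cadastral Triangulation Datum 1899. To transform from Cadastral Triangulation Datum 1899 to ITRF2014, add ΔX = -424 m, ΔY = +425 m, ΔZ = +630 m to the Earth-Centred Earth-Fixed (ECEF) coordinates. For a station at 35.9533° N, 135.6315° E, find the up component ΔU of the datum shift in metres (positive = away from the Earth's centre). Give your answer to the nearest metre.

At φ = 35.9533°, λ = 135.6315°: sin φ = 0.587126, cos φ = 0.809496, sin λ = 0.699270, cos λ = -0.714857.
ΔU = cos φ cos λ·ΔX + cos φ sin λ·ΔY + sin φ·ΔZ = (0.809496)(-0.714857)(-424) + (0.809496)(0.699270)(425) + (0.587126)(630) = 855.82 m.

ΔU = 856 m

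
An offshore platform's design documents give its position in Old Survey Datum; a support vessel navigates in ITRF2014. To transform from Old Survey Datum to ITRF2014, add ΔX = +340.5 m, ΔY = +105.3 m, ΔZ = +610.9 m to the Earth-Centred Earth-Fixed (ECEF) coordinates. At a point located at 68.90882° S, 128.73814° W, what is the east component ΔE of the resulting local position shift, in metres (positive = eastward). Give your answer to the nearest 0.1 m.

The local east axis at (φ, λ) is (−sin λ, cos λ, 0), so ΔE = −sin(-128.73814°)·340.5 + cos(-128.73814°)·105.3 = 199.70 m.

ΔE = 199.7 m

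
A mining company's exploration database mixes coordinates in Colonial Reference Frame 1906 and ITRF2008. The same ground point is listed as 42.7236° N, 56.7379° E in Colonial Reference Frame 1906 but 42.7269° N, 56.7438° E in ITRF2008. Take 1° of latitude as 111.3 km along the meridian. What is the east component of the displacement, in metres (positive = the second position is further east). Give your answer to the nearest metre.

Δφ = 42.7269° − 42.7236° = +0.0033°; Δλ = 56.7438° − 56.7379° = +0.0059°.
ΔN = Δφ × 111300 = 367.3 m; ΔE = Δλ × 111300 × cos(42.7236°) = +0.0059 × 111300 × 0.734635 = 482.4 m.

ΔE = 482 m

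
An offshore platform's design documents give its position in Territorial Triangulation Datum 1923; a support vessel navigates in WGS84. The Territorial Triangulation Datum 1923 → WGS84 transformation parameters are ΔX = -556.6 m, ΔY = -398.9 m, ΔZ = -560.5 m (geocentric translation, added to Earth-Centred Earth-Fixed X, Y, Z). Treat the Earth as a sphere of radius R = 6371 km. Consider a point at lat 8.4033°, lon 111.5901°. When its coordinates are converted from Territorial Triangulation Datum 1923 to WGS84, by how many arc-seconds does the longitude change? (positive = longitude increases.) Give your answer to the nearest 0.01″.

sin φ = 0.146140, cos φ = 0.989264, sin λ = 0.929840, cos λ = -0.367964.
East component: ΔE = −sin λ·ΔX + cos λ·ΔY = −(0.929840)(-556.6) + (-0.367964)(-398.9) = 664.33 m.
1° of latitude spans πR/180 = 111195 m; at latitude φ, 1° of longitude spans that × cos φ = 110001.1 m, so Δλ = 664.33 / 110001.1 × 3600 = 21.741″.

Δλ = 21.74″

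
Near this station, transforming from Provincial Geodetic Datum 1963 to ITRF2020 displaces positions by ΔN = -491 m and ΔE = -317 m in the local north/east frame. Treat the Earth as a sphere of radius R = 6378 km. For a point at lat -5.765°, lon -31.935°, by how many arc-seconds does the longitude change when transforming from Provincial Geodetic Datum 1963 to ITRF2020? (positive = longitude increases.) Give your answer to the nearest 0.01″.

At latitude -5.765°, cos φ = 0.994942.
One radian of longitude at latitude φ spans R cos φ, so Δλ = ΔE / (R cos φ) = -317.0 / (6378000 × 0.994942) = -4.9955e-05 rad = -10.304″.

Δλ = -10.30″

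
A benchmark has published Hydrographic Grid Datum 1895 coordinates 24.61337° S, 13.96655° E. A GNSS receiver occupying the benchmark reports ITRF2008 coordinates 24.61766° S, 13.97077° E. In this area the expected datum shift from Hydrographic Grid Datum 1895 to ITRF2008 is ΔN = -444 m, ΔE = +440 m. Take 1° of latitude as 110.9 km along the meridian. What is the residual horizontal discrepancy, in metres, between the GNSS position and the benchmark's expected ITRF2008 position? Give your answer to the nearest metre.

Observed coordinate differences: Δφ = -0.00429°, Δλ = +0.00422°.
Converting to metres (1° lat = 110900 m, cos φ = 0.909139): observed ΔN = -475.8 m, observed ΔE = 425.5 m.
Subtracting the expected shift leaves a residual of -475.8 − (-444) = -31.8 m north and 425.5 − (440) = -14.5 m east.
Residual distance = √((-31.8)² + (-14.5)²) = 34.9 m.

35 m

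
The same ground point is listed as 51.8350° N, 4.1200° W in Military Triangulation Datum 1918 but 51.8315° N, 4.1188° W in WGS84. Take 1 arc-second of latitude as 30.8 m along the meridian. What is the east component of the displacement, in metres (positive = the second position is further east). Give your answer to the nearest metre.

ΔE = 82 m

Δφ = 51.8315° − 51.8350° = -0.0035°; Δλ = -4.1188° − -4.1200° = +0.0012°.
1° of latitude = 3600 × 30.80 = 110880 m.
ΔN = Δφ × 110880 = -388.1 m; ΔE = Δλ × 110880 × cos(51.8350°) = +0.0012 × 110880 × 0.617928 = 82.2 m.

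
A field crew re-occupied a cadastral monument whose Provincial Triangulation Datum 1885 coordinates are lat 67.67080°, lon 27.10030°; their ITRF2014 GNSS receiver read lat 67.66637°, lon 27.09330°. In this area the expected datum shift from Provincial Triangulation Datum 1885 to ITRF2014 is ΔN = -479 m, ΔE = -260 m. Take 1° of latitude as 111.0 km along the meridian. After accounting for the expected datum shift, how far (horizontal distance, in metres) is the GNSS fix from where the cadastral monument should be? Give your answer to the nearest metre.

37 m

Observed coordinate differences: Δφ = -0.00443°, Δλ = -0.00700°.
Converting to metres (1° lat = 111000 m, cos φ = 0.379928): observed ΔN = -491.7 m, observed ΔE = -295.2 m.
Subtracting the expected shift leaves a residual of -491.7 − (-479) = -12.7 m north and -295.2 − (-260) = -35.2 m east.
Residual distance = √((-12.7)² + (-35.2)²) = 37.4 m.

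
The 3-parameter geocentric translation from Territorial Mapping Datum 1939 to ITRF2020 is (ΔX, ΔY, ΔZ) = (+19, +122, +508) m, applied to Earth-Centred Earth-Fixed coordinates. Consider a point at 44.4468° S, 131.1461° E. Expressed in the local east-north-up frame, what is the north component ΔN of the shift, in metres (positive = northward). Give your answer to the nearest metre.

ΔN = 418 m

At φ = -44.4468°, λ = 131.1461°: sin φ = -0.700247, cos φ = 0.713901, sin λ = 0.753034, cos λ = -0.657981.
ΔN = −sin φ cos λ·ΔX − sin φ sin λ·ΔY + cos φ·ΔZ = −(-0.700247)(-0.657981)(19) − (-0.700247)(0.753034)(122) + (0.713901)(508) = 418.24 m.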